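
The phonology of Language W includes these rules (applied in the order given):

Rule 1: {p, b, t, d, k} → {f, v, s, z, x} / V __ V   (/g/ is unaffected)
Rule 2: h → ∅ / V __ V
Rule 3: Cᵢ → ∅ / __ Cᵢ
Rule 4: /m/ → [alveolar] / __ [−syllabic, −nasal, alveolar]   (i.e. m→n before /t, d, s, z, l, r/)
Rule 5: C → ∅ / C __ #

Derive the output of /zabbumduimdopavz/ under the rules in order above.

Rule 1 (intervocalic spirantization): /p/ is a stop between vowels /o/ and /a/, so it spirantizes to the fricative [f]. /zabbumduimdopavz/ → zabbumduimdofavz.
Rule 2 (intervocalic h-deletion): no segment meets the environment; /zabbumduimdofavz/ is unchanged.
Rule 3 (degemination): /bb/ is a geminate; the first /b/ deletes. /zabbumduimdofavz/ → zabumduimdofavz.
Rule 4 (nasal place assimilation): /m/ precedes the alveolar consonant /d/, so it assimilates in place to [n]. /m/ precedes the alveolar consonant /d/, so it assimilates in place to [n]. /zabumduimdofavz/ → zabunduindofavz.
Rule 5 (final cluster simplification): /z/ is the second consonant of a word-final cluster /vz/, so it deletes. /zabunduindofavz/ → zabunduindofav.

zabunduindofav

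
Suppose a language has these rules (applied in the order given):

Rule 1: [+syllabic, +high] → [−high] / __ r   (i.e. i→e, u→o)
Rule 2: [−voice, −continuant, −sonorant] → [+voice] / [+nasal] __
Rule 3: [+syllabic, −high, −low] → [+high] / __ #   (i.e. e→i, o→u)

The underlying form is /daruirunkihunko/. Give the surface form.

Rule 1 (pre-rhotic lowering): /i/ is a high vowel immediately before /r/, so it lowers to [e]. /daruirunkihunko/ → daruerunkihunko.
Rule 2 (post-nasal voicing): /k/ is a voiceless stop immediately after the nasal /n/, so it voices to [g]. /k/ is a voiceless stop immediately after the nasal /n/, so it voices to [g]. /daruerunkihunko/ → daruerungihungo.
Rule 3 (final vowel raising): /o/ is a mid vowel in word-final position, so it raises to [u]. /daruerungihungo/ → daruerungihungu.

daruerungihungu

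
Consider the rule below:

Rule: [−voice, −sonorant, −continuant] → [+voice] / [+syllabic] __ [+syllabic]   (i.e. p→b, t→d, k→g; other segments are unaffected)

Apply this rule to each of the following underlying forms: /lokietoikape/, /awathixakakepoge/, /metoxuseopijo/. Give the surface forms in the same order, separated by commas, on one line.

/lokietoikape/: /k/ is a voiceless stop between vowels /o/ and /i/, so it voices to [g]. /t/ is a voiceless stop between vowels /e/ and /o/, so it voices to [d]. /k/ is a voiceless stop between vowels /i/ and /a/, so it voices to [g]. /p/ is a voiceless stop between vowels /a/ and /e/, so it voices to [b]. → [logiedoigabe].
/awathixakakepoge/: /k/ is a voiceless stop between vowels /a/ and /a/, so it voices to [g]. /k/ is a voiceless stop between vowels /a/ and /e/, so it voices to [g]. /p/ is a voiceless stop between vowels /e/ and /o/, so it voices to [b]. → [awathixagageboge].
/metoxuseopijo/: /t/ is a voiceless stop between vowels /e/ and /o/, so it voices to [d]. /p/ is a voiceless stop between vowels /o/ and /i/, so it voices to [b]. → [medoxuseobijo].

logiedoigabe, awathixagageboge, medoxuseobijo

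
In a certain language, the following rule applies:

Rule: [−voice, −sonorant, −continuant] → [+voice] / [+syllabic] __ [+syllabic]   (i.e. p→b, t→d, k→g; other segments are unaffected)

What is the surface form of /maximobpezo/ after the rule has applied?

No segment of /maximobpezo/ meets the structural description of the rule, so the form surfaces unchanged.

maximobpezo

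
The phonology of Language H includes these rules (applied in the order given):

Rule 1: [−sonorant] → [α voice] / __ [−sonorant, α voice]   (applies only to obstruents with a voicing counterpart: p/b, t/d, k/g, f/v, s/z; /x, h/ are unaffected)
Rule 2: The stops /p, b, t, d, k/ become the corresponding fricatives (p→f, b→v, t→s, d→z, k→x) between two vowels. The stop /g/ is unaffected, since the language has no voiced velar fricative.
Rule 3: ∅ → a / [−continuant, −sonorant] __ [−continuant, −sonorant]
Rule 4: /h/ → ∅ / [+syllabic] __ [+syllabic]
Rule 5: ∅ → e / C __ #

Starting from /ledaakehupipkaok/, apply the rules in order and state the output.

lezaaxeufipakaoke

Rule 1 (regressive voicing assimilation): no segment meets the environment; /ledaakehupipkaok/ is unchanged.
Rule 2 (intervocalic spirantization): /d/ is a stop between vowels /e/ and /a/, so it spirantizes to the fricative [z]. /k/ is a stop between vowels /a/ and /e/, so it spirantizes to the fricative [x]. /p/ is a stop between vowels /u/ and /i/, so it spirantizes to the fricative [f]. /ledaakehupipkaok/ → lezaaxehufipkaok.
Rule 3 (stop-cluster a-epenthesis): /p/ and /k/ form a stop–stop cluster, so [a] is inserted between them. /lezaaxehufipkaok/ → lezaaxehufipakaok.
Rule 4 (intervocalic h-deletion): /h/ occurs between vowels /e/ and /u/, so it deletes. /lezaaxehufipakaok/ → lezaaxeufipakaok.
Rule 5 (final e-epenthesis): the form ends in the consonant /k/, so [e] is inserted word-finally. /lezaaxeufipakaok/ → lezaaxeufipakaoke.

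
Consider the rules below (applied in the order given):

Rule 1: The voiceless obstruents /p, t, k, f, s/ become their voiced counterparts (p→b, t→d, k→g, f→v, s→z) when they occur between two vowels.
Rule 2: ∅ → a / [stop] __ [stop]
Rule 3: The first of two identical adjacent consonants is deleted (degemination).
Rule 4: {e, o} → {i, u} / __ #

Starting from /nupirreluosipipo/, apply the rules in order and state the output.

Rule 1 (intervocalic voicing): /p/ is a voiceless obstruent between vowels /u/ and /i/, so it voices to [b]. /s/ is a voiceless obstruent between vowels /o/ and /i/, so it voices to [z]. /p/ is a voiceless obstruent between vowels /i/ and /i/, so it voices to [b]. /p/ is a voiceless obstruent between vowels /i/ and /o/, so it voices to [b]. /nupirreluosipipo/ → nubirreluozibibo.
Rule 2 (stop-cluster a-epenthesis): no segment meets the environment; /nubirreluozibibo/ is unchanged.
Rule 3 (degemination): /rr/ is a geminate; the first /r/ deletes. /nubirreluozibibo/ → nubireluozibibo.
Rule 4 (final vowel raising): /o/ is a mid vowel in word-final position, so it raises to [u]. /nubireluozibibo/ → nubireluozibibu.

nubireluozibibu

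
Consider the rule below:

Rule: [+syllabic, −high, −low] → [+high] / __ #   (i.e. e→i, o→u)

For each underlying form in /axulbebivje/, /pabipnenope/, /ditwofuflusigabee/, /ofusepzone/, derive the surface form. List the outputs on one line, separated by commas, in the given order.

axulbebivji, pabipnenopi, ditwofuflusigabei, ofusepzoni

/axulbebivje/: /e/ is a mid vowel in word-final position, so it raises to [i]. → [axulbebivji].
/pabipnenope/: /e/ is a mid vowel in word-final position, so it raises to [i]. → [pabipnenopi].
/ditwofuflusigabee/: /e/ is a mid vowel in word-final position, so it raises to [i]. → [ditwofuflusigabei].
/ofusepzone/: /e/ is a mid vowel in word-final position, so it raises to [i]. → [ofusepzoni].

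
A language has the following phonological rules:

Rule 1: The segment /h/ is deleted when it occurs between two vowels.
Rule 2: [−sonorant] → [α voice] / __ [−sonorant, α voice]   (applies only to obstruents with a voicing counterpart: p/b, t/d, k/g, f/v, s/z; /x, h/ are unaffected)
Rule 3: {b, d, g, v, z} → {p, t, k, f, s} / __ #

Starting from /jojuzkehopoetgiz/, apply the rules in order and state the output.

Rule 1 (intervocalic h-deletion): /h/ occurs between vowels /e/ and /o/, so it deletes. /jojuzkehopoetgiz/ → jojuzkeopoetgiz.
Rule 2 (regressive voicing assimilation): /z/ precedes the voiceless obstruent /k/, so it devoices to [s] by assimilation. /t/ precedes the voiced obstruent /g/, so it voices to [d] by assimilation. /jojuzkeopoetgiz/ → jojuskeopoedgiz.
Rule 3 (final devoicing): /z/ is a voiced obstruent in word-final position, so it devoices to [s]. /jojuskeopoedgiz/ → jojuskeopoedgis.

jojuskeopoedgis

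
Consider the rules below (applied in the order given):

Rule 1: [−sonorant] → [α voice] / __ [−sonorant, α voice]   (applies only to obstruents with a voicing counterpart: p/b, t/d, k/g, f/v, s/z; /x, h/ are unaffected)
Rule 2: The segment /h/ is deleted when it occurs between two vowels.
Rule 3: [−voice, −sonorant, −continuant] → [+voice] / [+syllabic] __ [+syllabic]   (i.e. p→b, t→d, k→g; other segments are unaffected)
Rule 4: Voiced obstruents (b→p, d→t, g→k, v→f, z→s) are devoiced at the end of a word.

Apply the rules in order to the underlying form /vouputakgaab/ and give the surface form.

Rule 1 (regressive voicing assimilation): /k/ precedes the voiced obstruent /g/, so it voices to [g] by assimilation. /vouputakgaab/ → vouputaggaab.
Rule 2 (intervocalic h-deletion): no segment meets the environment; /vouputaggaab/ is unchanged.
Rule 3 (intervocalic voicing): /p/ is a voiceless stop between vowels /u/ and /u/, so it voices to [b]. /t/ is a voiceless stop between vowels /u/ and /a/, so it voices to [d]. /vouputaggaab/ → voubudaggaab.
Rule 4 (final devoicing): /b/ is a voiced obstruent in word-final position, so it devoices to [p]. /voubudaggaab/ → voubudaggaap.

voubudaggaap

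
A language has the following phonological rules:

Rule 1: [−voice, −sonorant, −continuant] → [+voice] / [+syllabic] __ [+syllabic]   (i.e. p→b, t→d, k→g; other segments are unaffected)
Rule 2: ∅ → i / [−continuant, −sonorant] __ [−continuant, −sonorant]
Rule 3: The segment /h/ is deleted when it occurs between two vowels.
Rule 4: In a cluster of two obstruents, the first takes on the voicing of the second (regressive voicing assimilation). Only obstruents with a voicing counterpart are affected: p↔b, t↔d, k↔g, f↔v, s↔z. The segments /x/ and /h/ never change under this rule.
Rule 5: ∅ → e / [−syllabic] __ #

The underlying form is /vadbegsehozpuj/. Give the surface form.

vadibekseospuje

Rule 1 (intervocalic voicing): no segment meets the environment; /vadbegsehozpuj/ is unchanged.
Rule 2 (stop-cluster i-epenthesis): /d/ and /b/ form a stop–stop cluster, so [i] is inserted between them. /vadbegsehozpuj/ → vadibegsehozpuj.
Rule 3 (intervocalic h-deletion): /h/ occurs between vowels /e/ and /o/, so it deletes. /vadibegsehozpuj/ → vadibegseozpuj.
Rule 4 (regressive voicing assimilation): /g/ precedes the voiceless obstruent /s/, so it devoices to [k] by assimilation. /z/ precedes the voiceless obstruent /p/, so it devoices to [s] by assimilation. /vadibegseozpuj/ → vadibekseospuj.
Rule 5 (final e-epenthesis): the form ends in the consonant /j/, so [e] is inserted word-finally. /vadibekseospuj/ → vadibekseospuje.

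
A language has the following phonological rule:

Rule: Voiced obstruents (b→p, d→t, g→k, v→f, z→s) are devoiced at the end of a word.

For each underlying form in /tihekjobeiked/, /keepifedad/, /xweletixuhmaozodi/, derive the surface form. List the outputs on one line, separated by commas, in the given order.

tihekjobeiket, keepifedat, xweletixuhmaozodi

/tihekjobeiked/: /d/ is a voiced obstruent in word-final position, so it devoices to [t]. → [tihekjobeiket].
/keepifedad/: /d/ is a voiced obstruent in word-final position, so it devoices to [t]. → [keepifedat].
/xweletixuhmaozodi/: the rule's environment is not met; surfaces unchanged as [xweletixuhmaozodi].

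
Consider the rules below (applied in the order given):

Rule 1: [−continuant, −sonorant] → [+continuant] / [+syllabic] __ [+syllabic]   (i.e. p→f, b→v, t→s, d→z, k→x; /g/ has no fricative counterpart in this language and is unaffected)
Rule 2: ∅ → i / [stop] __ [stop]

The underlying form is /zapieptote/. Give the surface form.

zafiepitose

Rule 1 (intervocalic spirantization): /p/ is a stop between vowels /a/ and /i/, so it spirantizes to the fricative [f]. /t/ is a stop between vowels /o/ and /e/, so it spirantizes to the fricative [s]. /zapieptote/ → zafieptose.
Rule 2 (stop-cluster i-epenthesis): /p/ and /t/ form a stop–stop cluster, so [i] is inserted between them. /zafieptose/ → zafiepitose.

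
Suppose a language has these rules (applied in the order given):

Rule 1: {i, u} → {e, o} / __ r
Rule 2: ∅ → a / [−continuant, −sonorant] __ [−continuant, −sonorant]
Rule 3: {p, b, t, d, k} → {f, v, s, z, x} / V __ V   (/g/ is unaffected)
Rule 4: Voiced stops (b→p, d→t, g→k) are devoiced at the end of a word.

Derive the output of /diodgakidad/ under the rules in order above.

diozagaxizat

Rule 1 (pre-rhotic lowering): no segment meets the environment; /diodgakidad/ is unchanged.
Rule 2 (stop-cluster a-epenthesis): /d/ and /g/ form a stop–stop cluster, so [a] is inserted between them. /diodgakidad/ → diodagakidad.
Rule 3 (intervocalic spirantization): /d/ is a stop between vowels /o/ and /a/, so it spirantizes to the fricative [z]. /k/ is a stop between vowels /a/ and /i/, so it spirantizes to the fricative [x]. /d/ is a stop between vowels /i/ and /a/, so it spirantizes to the fricative [z]. /diodagakidad/ → diozagaxizad.
Rule 4 (final devoicing): /d/ is a voiced stop in word-final position, so it devoices to [t]. /diozagaxizad/ → diozagaxizat.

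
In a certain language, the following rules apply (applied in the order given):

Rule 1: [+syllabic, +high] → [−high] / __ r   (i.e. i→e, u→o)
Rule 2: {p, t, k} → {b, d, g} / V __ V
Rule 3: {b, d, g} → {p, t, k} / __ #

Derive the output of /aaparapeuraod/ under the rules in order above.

Rule 1 (pre-rhotic lowering): /u/ is a high vowel immediately before /r/, so it lowers to [o]. /aaparapeuraod/ → aaparapeoraod.
Rule 2 (intervocalic voicing): /p/ is a voiceless stop between vowels /a/ and /a/, so it voices to [b]. /p/ is a voiceless stop between vowels /a/ and /e/, so it voices to [b]. /aaparapeoraod/ → aabarabeoraod.
Rule 3 (final devoicing): /d/ is a voiced stop in word-final position, so it devoices to [t]. /aabarabeoraod/ → aabarabeoraot.

aabarabeoraot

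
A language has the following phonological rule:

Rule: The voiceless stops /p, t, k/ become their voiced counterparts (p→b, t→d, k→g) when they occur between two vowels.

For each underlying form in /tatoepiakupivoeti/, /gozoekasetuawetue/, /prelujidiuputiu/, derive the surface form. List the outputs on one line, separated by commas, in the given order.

tadoebiagubivoedi, gozoegaseduawedue, prelujidiubudiu

/tatoepiakupivoeti/: /t/ is a voiceless stop between vowels /a/ and /o/, so it voices to [d]. /p/ is a voiceless stop between vowels /e/ and /i/, so it voices to [b]. /k/ is a voiceless stop between vowels /a/ and /u/, so it voices to [g]. /p/ is a voiceless stop between vowels /u/ and /i/, so it voices to [b]. /t/ is a voiceless stop between vowels /e/ and /i/, so it voices to [d]. → [tadoebiagubivoedi].
/gozoekasetuawetue/: /k/ is a voiceless stop between vowels /e/ and /a/, so it voices to [g]. /t/ is a voiceless stop between vowels /e/ and /u/, so it voices to [d]. /t/ is a voiceless stop between vowels /e/ and /u/, so it voices to [d]. → [gozoegaseduawedue].
/prelujidiuputiu/: /p/ is a voiceless stop between vowels /u/ and /u/, so it voices to [b]. /t/ is a voiceless stop between vowels /u/ and /i/, so it voices to [d]. → [prelujidiubudiu].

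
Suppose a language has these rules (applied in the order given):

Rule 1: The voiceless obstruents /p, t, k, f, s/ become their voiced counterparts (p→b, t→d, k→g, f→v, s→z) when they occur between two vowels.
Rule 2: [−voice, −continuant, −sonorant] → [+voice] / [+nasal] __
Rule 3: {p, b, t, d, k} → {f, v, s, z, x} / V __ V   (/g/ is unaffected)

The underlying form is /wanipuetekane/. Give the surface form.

wanivuezegane

Rule 1 (intervocalic voicing): /p/ is a voiceless obstruent between vowels /i/ and /u/, so it voices to [b]. /t/ is a voiceless obstruent between vowels /e/ and /e/, so it voices to [d]. /k/ is a voiceless obstruent between vowels /e/ and /a/, so it voices to [g]. /wanipuetekane/ → wanibuedegane.
Rule 2 (post-nasal voicing): no segment meets the environment; /wanibuedegane/ is unchanged.
Rule 3 (intervocalic spirantization): /b/ is a stop between vowels /i/ and /u/, so it spirantizes to the fricative [v]. /d/ is a stop between vowels /e/ and /e/, so it spirantizes to the fricative [z]. /wanibuedegane/ → wanivuezegane.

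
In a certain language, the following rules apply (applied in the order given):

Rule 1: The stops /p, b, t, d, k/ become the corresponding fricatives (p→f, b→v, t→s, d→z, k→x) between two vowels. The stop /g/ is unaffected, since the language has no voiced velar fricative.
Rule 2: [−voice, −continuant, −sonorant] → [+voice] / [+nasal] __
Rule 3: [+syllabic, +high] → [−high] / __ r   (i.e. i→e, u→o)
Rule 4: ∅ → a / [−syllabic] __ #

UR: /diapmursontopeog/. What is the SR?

Rule 1 (intervocalic spirantization): /p/ is a stop between vowels /o/ and /e/, so it spirantizes to the fricative [f]. /diapmursontopeog/ → diapmursontofeog.
Rule 2 (post-nasal voicing): /t/ is a voiceless stop immediately after the nasal /n/, so it voices to [d]. /diapmursontofeog/ → diapmursondofeog.
Rule 3 (pre-rhotic lowering): /u/ is a high vowel immediately before /r/, so it lowers to [o]. /diapmursondofeog/ → diapmorsondofeog.
Rule 4 (final a-epenthesis): the form ends in the consonant /g/, so [a] is inserted word-finally. /diapmorsondofeog/ → diapmorsondofeoga.

diapmorsondofeoga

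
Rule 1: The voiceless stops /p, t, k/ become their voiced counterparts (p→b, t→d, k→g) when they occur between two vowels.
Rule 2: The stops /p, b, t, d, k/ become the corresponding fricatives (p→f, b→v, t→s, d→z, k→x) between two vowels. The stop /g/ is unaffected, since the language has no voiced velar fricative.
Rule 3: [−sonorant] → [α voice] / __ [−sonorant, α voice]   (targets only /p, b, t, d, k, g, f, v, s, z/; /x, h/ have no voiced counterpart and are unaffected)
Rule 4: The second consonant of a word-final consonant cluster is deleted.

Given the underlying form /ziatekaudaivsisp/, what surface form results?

ziazegauzaifsis

Rule 1 (intervocalic voicing): /t/ is a voiceless stop between vowels /a/ and /e/, so it voices to [d]. /k/ is a voiceless stop between vowels /e/ and /a/, so it voices to [g]. /ziatekaudaivsisp/ → ziadegaudaivsisp.
Rule 2 (intervocalic spirantization): /d/ is a stop between vowels /a/ and /e/, so it spirantizes to the fricative [z]. /d/ is a stop between vowels /u/ and /a/, so it spirantizes to the fricative [z]. /ziadegaudaivsisp/ → ziazegauzaivsisp.
Rule 3 (regressive voicing assimilation): /v/ precedes the voiceless obstruent /s/, so it devoices to [f] by assimilation. /ziazegauzaivsisp/ → ziazegauzaifsisp.
Rule 4 (final cluster simplification): /p/ is the second consonant of a word-final cluster /sp/, so it deletes. /ziazegauzaifsisp/ → ziazegauzaifsis.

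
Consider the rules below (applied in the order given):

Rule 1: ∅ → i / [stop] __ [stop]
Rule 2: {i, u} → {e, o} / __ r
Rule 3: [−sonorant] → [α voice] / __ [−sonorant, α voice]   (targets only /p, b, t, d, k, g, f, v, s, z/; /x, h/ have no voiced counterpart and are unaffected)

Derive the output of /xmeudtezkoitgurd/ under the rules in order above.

xmeuditeskoitigord

Rule 1 (stop-cluster i-epenthesis): /d/ and /t/ form a stop–stop cluster, so [i] is inserted between them. /t/ and /g/ form a stop–stop cluster, so [i] is inserted between them. /xmeudtezkoitgurd/ → xmeuditezkoitigurd.
Rule 2 (pre-rhotic lowering): /u/ is a high vowel immediately before /r/, so it lowers to [o]. /xmeuditezkoitigurd/ → xmeuditezkoitigord.
Rule 3 (regressive voicing assimilation): /z/ precedes the voiceless obstruent /k/, so it devoices to [s] by assimilation. /xmeuditezkoitigord/ → xmeuditeskoitigord.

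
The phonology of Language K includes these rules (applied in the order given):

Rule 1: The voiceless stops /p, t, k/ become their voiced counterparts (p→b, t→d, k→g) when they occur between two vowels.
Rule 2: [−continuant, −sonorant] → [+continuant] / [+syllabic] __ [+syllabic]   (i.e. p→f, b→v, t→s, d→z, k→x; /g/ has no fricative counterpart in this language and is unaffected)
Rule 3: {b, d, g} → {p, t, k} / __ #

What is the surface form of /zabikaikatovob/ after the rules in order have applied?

Rule 1 (intervocalic voicing): /k/ is a voiceless stop between vowels /i/ and /a/, so it voices to [g]. /k/ is a voiceless stop between vowels /i/ and /a/, so it voices to [g]. /t/ is a voiceless stop between vowels /a/ and /o/, so it voices to [d]. /zabikaikatovob/ → zabigaigadovob.
Rule 2 (intervocalic spirantization): /b/ is a stop between vowels /a/ and /i/, so it spirantizes to the fricative [v]. /d/ is a stop between vowels /a/ and /o/, so it spirantizes to the fricative [z]. /zabigaigadovob/ → zavigaigazovob.
Rule 3 (final devoicing): /b/ is a voiced stop in word-final position, so it devoices to [p]. /zavigaigazovob/ → zavigaigazovop.

zavigaigazovop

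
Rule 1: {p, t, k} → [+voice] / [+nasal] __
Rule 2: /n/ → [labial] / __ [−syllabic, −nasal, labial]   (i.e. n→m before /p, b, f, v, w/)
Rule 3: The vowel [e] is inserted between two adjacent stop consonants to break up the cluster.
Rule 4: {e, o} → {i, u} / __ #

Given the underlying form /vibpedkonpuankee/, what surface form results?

Rule 1 (post-nasal voicing): /p/ is a voiceless stop immediately after the nasal /n/, so it voices to [b]. /k/ is a voiceless stop immediately after the nasal /n/, so it voices to [g]. /vibpedkonpuankee/ → vibpedkonbuangee.
Rule 2 (nasal place assimilation): /n/ precedes the labial consonant /b/, so it assimilates in place to [m]. /vibpedkonbuangee/ → vibpedkombuangee.
Rule 3 (stop-cluster e-epenthesis): /b/ and /p/ form a stop–stop cluster, so [e] is inserted between them. /d/ and /k/ form a stop–stop cluster, so [e] is inserted between them. /vibpedkombuangee/ → vibepedekombuangee.
Rule 4 (final vowel raising): /e/ is a mid vowel in word-final position, so it raises to [i]. /vibepedekombuangee/ → vibepedekombuangei.

vibepedekombuangei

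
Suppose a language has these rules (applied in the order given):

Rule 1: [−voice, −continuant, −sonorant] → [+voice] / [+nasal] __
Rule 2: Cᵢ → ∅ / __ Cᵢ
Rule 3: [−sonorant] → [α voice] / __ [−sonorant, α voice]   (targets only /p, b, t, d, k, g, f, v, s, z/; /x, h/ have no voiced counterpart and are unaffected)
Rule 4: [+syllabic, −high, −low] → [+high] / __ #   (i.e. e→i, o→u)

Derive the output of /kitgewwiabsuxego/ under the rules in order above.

kidgewiapsuxegu

Rule 1 (post-nasal voicing): no segment meets the environment; /kitgewwiabsuxego/ is unchanged.
Rule 2 (degemination): /ww/ is a geminate; the first /w/ deletes. /kitgewwiabsuxego/ → kitgewiabsuxego.
Rule 3 (regressive voicing assimilation): /t/ precedes the voiced obstruent /g/, so it voices to [d] by assimilation. /b/ precedes the voiceless obstruent /s/, so it devoices to [p] by assimilation. /kitgewiabsuxego/ → kidgewiapsuxego.
Rule 4 (final vowel raising): /o/ is a mid vowel in word-final position, so it raises to [u]. /kidgewiapsuxego/ → kidgewiapsuxegu.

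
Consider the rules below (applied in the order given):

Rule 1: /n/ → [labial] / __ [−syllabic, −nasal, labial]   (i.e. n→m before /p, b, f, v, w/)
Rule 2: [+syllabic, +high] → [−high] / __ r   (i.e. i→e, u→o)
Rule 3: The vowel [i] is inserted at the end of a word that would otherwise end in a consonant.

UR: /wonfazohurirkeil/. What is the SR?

Rule 1 (nasal place assimilation): /n/ precedes the labial consonant /f/, so it assimilates in place to [m]. /wonfazohurirkeil/ → womfazohurirkeil.
Rule 2 (pre-rhotic lowering): /u/ is a high vowel immediately before /r/, so it lowers to [o]. /i/ is a high vowel immediately before /r/, so it lowers to [e]. /womfazohurirkeil/ → womfazohorerkeil.
Rule 3 (final i-epenthesis): the form ends in the consonant /l/, so [i] is inserted word-finally. /womfazohorerkeil/ → womfazohorerkeili.

womfazohorerkeili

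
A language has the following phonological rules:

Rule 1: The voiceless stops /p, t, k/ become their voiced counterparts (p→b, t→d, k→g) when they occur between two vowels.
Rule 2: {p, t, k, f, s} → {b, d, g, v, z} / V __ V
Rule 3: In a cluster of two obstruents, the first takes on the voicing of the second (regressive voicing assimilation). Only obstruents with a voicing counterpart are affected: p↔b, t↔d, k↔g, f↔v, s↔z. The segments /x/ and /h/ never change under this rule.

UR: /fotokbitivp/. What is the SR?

fodogbidifp

Rule 1 (intervocalic voicing): /t/ is a voiceless stop between vowels /o/ and /o/, so it voices to [d]. /t/ is a voiceless stop between vowels /i/ and /i/, so it voices to [d]. /fotokbitivp/ → fodokbidivp.
Rule 2 (intervocalic voicing): no segment meets the environment; /fodokbidivp/ is unchanged.
Rule 3 (regressive voicing assimilation): /k/ precedes the voiced obstruent /b/, so it voices to [g] by assimilation. /v/ precedes the voiceless obstruent /p/, so it devoices to [f] by assimilation. /fodokbidivp/ → fodogbidifp.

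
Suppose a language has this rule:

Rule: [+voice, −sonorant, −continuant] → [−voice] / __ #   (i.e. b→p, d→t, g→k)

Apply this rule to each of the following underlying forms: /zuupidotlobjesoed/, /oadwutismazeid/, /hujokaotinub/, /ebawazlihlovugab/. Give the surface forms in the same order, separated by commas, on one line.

/zuupidotlobjesoed/: /d/ is a voiced stop in word-final position, so it devoices to [t]. → [zuupidotlobjesoet].
/oadwutismazeid/: /d/ is a voiced stop in word-final position, so it devoices to [t]. → [oadwutismazeit].
/hujokaotinub/: /b/ is a voiced stop in word-final position, so it devoices to [p]. → [hujokaotinup].
/ebawazlihlovugab/: /b/ is a voiced stop in word-final position, so it devoices to [p]. → [ebawazlihlovugap].

zuupidotlobjesoet, oadwutismazeit, hujokaotinup, ebawazlihlovugap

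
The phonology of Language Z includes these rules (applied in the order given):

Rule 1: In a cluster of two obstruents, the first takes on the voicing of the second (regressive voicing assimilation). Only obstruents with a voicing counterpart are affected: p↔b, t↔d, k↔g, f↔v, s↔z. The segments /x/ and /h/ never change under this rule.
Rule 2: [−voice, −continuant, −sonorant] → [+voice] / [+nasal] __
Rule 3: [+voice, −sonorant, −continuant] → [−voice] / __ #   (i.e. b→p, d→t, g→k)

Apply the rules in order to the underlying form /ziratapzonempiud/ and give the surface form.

ziratabzonembiut

Rule 1 (regressive voicing assimilation): /p/ precedes the voiced obstruent /z/, so it voices to [b] by assimilation. /ziratapzonempiud/ → ziratabzonempiud.
Rule 2 (post-nasal voicing): /p/ is a voiceless stop immediately after the nasal /m/, so it voices to [b]. /ziratabzonempiud/ → ziratabzonembiud.
Rule 3 (final devoicing): /d/ is a voiced stop in word-final position, so it devoices to [t]. /ziratabzonembiud/ → ziratabzonembiut.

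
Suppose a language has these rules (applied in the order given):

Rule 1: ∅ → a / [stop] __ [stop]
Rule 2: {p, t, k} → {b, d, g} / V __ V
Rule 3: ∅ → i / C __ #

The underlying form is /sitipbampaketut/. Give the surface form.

sidibabampageduti

Rule 1 (stop-cluster a-epenthesis): /p/ and /b/ form a stop–stop cluster, so [a] is inserted between them. /sitipbampaketut/ → sitipabampaketut.
Rule 2 (intervocalic voicing): /t/ is a voiceless stop between vowels /i/ and /i/, so it voices to [d]. /p/ is a voiceless stop between vowels /i/ and /a/, so it voices to [b]. /k/ is a voiceless stop between vowels /a/ and /e/, so it voices to [g]. /t/ is a voiceless stop between vowels /e/ and /u/, so it voices to [d]. /sitipabampaketut/ → sidibabampagedut.
Rule 3 (final i-epenthesis): the form ends in the consonant /t/, so [i] is inserted word-finally. /sidibabampagedut/ → sidibabampageduti.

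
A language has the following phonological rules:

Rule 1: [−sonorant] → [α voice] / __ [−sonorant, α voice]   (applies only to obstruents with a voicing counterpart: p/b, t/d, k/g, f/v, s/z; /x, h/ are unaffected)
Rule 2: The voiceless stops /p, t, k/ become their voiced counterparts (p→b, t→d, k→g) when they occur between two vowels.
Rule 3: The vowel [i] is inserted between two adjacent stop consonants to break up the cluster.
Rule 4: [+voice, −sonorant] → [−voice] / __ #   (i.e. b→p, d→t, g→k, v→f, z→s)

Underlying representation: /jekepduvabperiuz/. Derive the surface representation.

jegebiduvapiperius

Rule 1 (regressive voicing assimilation): /p/ precedes the voiced obstruent /d/, so it voices to [b] by assimilation. /b/ precedes the voiceless obstruent /p/, so it devoices to [p] by assimilation. /jekepduvabperiuz/ → jekebduvapperiuz.
Rule 2 (intervocalic voicing): /k/ is a voiceless stop between vowels /e/ and /e/, so it voices to [g]. /jekebduvapperiuz/ → jegebduvapperiuz.
Rule 3 (stop-cluster i-epenthesis): /b/ and /d/ form a stop–stop cluster, so [i] is inserted between them. /p/ and /p/ form a stop–stop cluster, so [i] is inserted between them. /jegebduvapperiuz/ → jegebiduvapiperiuz.
Rule 4 (final devoicing): /z/ is a voiced obstruent in word-final position, so it devoices to [s]. /jegebiduvapiperiuz/ → jegebiduvapiperius.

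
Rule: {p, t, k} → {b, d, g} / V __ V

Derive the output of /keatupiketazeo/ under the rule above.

/t/ is a voiceless stop between vowels /a/ and /u/, so it voices to [d].
/p/ is a voiceless stop between vowels /u/ and /i/, so it voices to [b].
/k/ is a voiceless stop between vowels /i/ and /e/, so it voices to [g].
/t/ is a voiceless stop between vowels /e/ and /a/, so it voices to [d].
Surface form: [keadubigedazeo].

keadubigedazeo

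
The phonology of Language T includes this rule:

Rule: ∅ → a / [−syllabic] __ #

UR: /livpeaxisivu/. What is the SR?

No segment of /livpeaxisivu/ meets the structural description of the rule, so the form surfaces unchanged.

livpeaxisivu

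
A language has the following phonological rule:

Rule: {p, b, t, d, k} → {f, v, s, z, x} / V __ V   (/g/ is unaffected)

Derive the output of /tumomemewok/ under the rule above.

No segment of /tumomemewok/ meets the structural description of the rule, so the form surfaces unchanged.

tumomemewok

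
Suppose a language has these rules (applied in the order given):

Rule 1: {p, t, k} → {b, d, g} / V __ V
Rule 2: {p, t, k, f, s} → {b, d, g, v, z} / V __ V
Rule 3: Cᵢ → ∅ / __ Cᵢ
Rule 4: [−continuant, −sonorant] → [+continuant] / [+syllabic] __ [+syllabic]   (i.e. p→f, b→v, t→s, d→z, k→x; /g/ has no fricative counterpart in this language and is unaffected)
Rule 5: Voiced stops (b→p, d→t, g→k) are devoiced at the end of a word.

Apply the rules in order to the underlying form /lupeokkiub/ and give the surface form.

luveoxiup

Rule 1 (intervocalic voicing): /p/ is a voiceless stop between vowels /u/ and /e/, so it voices to [b]. /lupeokkiub/ → lubeokkiub.
Rule 2 (intervocalic voicing): no segment meets the environment; /lubeokkiub/ is unchanged.
Rule 3 (degemination): /kk/ is a geminate; the first /k/ deletes. /lubeokkiub/ → lubeokiub.
Rule 4 (intervocalic spirantization): /b/ is a stop between vowels /u/ and /e/, so it spirantizes to the fricative [v]. /k/ is a stop between vowels /o/ and /i/, so it spirantizes to the fricative [x]. /lubeokiub/ → luveoxiub.
Rule 5 (final devoicing): /b/ is a voiced stop in word-final position, so it devoices to [p]. /luveoxiub/ → luveoxiup.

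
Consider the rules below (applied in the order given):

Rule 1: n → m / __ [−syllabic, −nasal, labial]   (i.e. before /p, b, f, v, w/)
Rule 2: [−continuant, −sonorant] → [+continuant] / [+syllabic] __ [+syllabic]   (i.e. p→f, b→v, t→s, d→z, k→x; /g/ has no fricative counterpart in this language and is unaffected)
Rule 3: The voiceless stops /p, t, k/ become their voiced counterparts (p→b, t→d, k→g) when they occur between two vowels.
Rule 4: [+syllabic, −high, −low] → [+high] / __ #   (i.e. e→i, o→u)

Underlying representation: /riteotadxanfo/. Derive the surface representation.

Rule 1 (nasal place assimilation): /n/ precedes the labial consonant /f/, so it assimilates in place to [m]. /riteotadxanfo/ → riteotadxamfo.
Rule 2 (intervocalic spirantization): /t/ is a stop between vowels /i/ and /e/, so it spirantizes to the fricative [s]. /t/ is a stop between vowels /o/ and /a/, so it spirantizes to the fricative [s]. /riteotadxamfo/ → riseosadxamfo.
Rule 3 (intervocalic voicing): no segment meets the environment; /riseosadxamfo/ is unchanged.
Rule 4 (final vowel raising): /o/ is a mid vowel in word-final position, so it raises to [u]. /riseosadxamfo/ → riseosadxamfu.

riseosadxamfu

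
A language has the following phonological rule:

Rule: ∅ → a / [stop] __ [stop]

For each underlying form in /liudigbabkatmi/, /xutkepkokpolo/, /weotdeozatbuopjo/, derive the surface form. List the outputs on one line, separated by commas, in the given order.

liudigababakatmi, xutakepakokapolo, weotadeozatabuopjo

/liudigbabkatmi/: /g/ and /b/ form a stop–stop cluster, so [a] is inserted between them. /b/ and /k/ form a stop–stop cluster, so [a] is inserted between them. → [liudigababakatmi].
/xutkepkokpolo/: /t/ and /k/ form a stop–stop cluster, so [a] is inserted between them. /p/ and /k/ form a stop–stop cluster, so [a] is inserted between them. /k/ and /p/ form a stop–stop cluster, so [a] is inserted between them. → [xutakepakokapolo].
/weotdeozatbuopjo/: /t/ and /d/ form a stop–stop cluster, so [a] is inserted between them. /t/ and /b/ form a stop–stop cluster, so [a] is inserted between them. → [weotadeozatabuopjo].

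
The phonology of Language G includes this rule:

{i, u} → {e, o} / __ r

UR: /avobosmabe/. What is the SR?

avobosmabe

No segment of /avobosmabe/ meets the structural description of the rule, so the form surfaces unchanged.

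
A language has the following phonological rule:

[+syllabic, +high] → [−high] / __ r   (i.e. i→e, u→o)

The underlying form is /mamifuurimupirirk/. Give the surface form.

/u/ is a high vowel immediately before /r/, so it lowers to [o].
/i/ is a high vowel immediately before /r/, so it lowers to [e].
/i/ is a high vowel immediately before /r/, so it lowers to [e].
Surface form: [mamifuorimupererk].

mamifuorimupererk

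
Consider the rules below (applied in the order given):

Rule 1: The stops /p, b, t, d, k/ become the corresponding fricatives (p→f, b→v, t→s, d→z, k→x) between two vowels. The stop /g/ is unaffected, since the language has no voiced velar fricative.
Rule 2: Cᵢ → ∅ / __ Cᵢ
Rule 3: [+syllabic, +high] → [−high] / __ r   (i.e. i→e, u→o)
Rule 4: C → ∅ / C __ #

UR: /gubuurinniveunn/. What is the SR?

Rule 1 (intervocalic spirantization): /b/ is a stop between vowels /u/ and /u/, so it spirantizes to the fricative [v]. /gubuurinniveunn/ → guvuurinniveunn.
Rule 2 (degemination): /nn/ is a geminate; the first /n/ deletes. /nn/ is a geminate; the first /n/ deletes. /guvuurinniveunn/ → guvuuriniveun.
Rule 3 (pre-rhotic lowering): /u/ is a high vowel immediately before /r/, so it lowers to [o]. /guvuuriniveun/ → guvuoriniveun.
Rule 4 (final cluster simplification): no segment meets the environment; /guvuoriniveun/ is unchanged.

guvuoriniveun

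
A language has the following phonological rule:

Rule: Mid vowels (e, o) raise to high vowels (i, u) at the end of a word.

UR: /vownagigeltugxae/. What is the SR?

Scanning /vownagigeltugxae/: /o/ at position 2 is not in the conditioning environment; /e/ at position 9 is not in the conditioning environment; /e/ is a mid vowel in word-final position, so it raises to [i].
Result: [vownagigeltugxai].

vownagigeltugxai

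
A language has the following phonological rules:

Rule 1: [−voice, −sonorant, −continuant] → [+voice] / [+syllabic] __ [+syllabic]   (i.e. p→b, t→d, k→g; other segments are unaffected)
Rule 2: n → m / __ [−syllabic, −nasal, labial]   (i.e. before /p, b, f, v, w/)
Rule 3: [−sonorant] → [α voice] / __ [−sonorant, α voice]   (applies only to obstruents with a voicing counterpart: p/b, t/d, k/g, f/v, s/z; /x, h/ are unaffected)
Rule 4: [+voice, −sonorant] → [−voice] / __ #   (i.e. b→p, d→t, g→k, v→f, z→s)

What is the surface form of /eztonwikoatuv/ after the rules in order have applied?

estomwigoaduf

Rule 1 (intervocalic voicing): /k/ is a voiceless stop between vowels /i/ and /o/, so it voices to [g]. /t/ is a voiceless stop between vowels /a/ and /u/, so it voices to [d]. /eztonwikoatuv/ → eztonwigoaduv.
Rule 2 (nasal place assimilation): /n/ precedes the labial consonant /w/, so it assimilates in place to [m]. /eztonwigoaduv/ → eztomwigoaduv.
Rule 3 (regressive voicing assimilation): /z/ precedes the voiceless obstruent /t/, so it devoices to [s] by assimilation. /eztomwigoaduv/ → estomwigoaduv.
Rule 4 (final devoicing): /v/ is a voiced obstruent in word-final position, so it devoices to [f]. /estomwigoaduv/ → estomwigoaduf.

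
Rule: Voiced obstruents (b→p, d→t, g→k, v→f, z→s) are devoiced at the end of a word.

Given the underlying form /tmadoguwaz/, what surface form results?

Scanning /tmadoguwaz/: /d/ at position 4 is not in the conditioning environment; /g/ at position 6 is not in the conditioning environment; /z/ is a voiced obstruent in word-final position, so it devoices to [s].
Result: [tmadoguwas].

tmadoguwas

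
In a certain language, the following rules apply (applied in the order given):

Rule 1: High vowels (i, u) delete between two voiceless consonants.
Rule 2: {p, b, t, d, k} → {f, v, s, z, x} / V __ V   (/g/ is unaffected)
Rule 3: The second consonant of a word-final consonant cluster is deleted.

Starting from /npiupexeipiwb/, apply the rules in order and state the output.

Rule 1 (high vowel syncope): no segment meets the environment; /npiupexeipiwb/ is unchanged.
Rule 2 (intervocalic spirantization): /p/ is a stop between vowels /u/ and /e/, so it spirantizes to the fricative [f]. /p/ is a stop between vowels /i/ and /i/, so it spirantizes to the fricative [f]. /npiupexeipiwb/ → npiufexeifiwb.
Rule 3 (final cluster simplification): /b/ is the second consonant of a word-final cluster /wb/, so it deletes. /npiufexeifiwb/ → npiufexeifiw.

npiufexeifiw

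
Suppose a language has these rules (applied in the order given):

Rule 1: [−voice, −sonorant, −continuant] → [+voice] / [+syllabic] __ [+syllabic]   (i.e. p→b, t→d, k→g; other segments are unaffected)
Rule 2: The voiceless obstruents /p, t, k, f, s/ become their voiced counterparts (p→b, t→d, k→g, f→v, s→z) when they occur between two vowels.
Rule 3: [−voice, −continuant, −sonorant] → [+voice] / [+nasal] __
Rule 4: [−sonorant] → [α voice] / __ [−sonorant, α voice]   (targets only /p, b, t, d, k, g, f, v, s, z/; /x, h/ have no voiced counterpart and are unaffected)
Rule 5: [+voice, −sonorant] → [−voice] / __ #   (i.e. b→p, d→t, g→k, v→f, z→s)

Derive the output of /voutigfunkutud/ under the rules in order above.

voudikfungudut

Rule 1 (intervocalic voicing): /t/ is a voiceless stop between vowels /u/ and /i/, so it voices to [d]. /t/ is a voiceless stop between vowels /u/ and /u/, so it voices to [d]. /voutigfunkutud/ → voudigfunkudud.
Rule 2 (intervocalic voicing): no segment meets the environment; /voudigfunkudud/ is unchanged.
Rule 3 (post-nasal voicing): /k/ is a voiceless stop immediately after the nasal /n/, so it voices to [g]. /voudigfunkudud/ → voudigfungudud.
Rule 4 (regressive voicing assimilation): /g/ precedes the voiceless obstruent /f/, so it devoices to [k] by assimilation. /voudigfungudud/ → voudikfungudud.
Rule 5 (final devoicing): /d/ is a voiced obstruent in word-final position, so it devoices to [t]. /voudikfungudud/ → voudikfungudut.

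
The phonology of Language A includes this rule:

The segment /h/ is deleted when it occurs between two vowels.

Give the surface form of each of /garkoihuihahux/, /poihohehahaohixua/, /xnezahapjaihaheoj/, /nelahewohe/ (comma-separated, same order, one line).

garkoiuiaux, poioeaaoixua, xnezaapjaiaeoj, nelaewoe

/garkoihuihahux/: /h/ occurs between vowels /i/ and /u/, so it deletes. /h/ occurs between vowels /i/ and /a/, so it deletes. /h/ occurs between vowels /a/ and /u/, so it deletes. → [garkoiuiaux].
/poihohehahaohixua/: /h/ occurs between vowels /i/ and /o/, so it deletes. /h/ occurs between vowels /o/ and /e/, so it deletes. /h/ occurs between vowels /e/ and /a/, so it deletes. /h/ occurs between vowels /a/ and /a/, so it deletes. /h/ occurs between vowels /o/ and /i/, so it deletes. → [poioeaaoixua].
/xnezahapjaihaheoj/: /h/ occurs between vowels /a/ and /a/, so it deletes. /h/ occurs between vowels /i/ and /a/, so it deletes. /h/ occurs between vowels /a/ and /e/, so it deletes. → [xnezaapjaiaeoj].
/nelahewohe/: /h/ occurs between vowels /a/ and /e/, so it deletes. /h/ occurs between vowels /o/ and /e/, so it deletes. → [nelaewoe].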